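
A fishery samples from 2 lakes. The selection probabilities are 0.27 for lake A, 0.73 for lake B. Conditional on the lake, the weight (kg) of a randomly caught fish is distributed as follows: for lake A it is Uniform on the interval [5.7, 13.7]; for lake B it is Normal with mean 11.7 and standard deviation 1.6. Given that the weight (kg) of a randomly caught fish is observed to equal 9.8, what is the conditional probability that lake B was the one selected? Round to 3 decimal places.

Likelihoods f(9.8 | ·): A: 0.125; B: 0.123191.
Posterior ∝ prior × likelihood. Numerator for B: 0.73·0.123191 = 0.0899293.
Normalizing constant: 0.27·0.125 + 0.73·0.123191 = 0.123679.
P(B | observation) = 0.0899293 / 0.123679 = 0.727117.

0.727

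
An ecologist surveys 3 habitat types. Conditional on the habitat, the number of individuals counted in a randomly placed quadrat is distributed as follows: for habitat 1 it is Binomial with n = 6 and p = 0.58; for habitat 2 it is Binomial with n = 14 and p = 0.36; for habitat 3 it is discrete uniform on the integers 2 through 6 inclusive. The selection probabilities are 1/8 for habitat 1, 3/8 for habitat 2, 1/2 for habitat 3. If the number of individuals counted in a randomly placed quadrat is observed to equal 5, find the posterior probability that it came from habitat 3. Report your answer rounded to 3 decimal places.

Likelihoods P(X=5 | ·): 1: 0.165402; 2: 0.21807; 3: 0.2.
Posterior ∝ prior × likelihood. Numerator for 3: 0.5·0.2 = 0.1.
Normalizing constant: 0.125·0.165402 + 0.375·0.21807 + 0.5·0.2 = 0.202452.
P(3 | observation) = 0.1 / 0.202452 = 0.493945.

0.494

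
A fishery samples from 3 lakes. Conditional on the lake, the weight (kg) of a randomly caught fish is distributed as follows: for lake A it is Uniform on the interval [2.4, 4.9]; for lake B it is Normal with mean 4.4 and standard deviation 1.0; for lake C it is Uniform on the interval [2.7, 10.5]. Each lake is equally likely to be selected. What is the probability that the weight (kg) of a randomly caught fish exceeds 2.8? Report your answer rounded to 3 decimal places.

Conditional on each lake, P(X > 2.8): A: 0.84; B: 0.945201; C: 0.987179.
By total probability, P(X > 2.8) = 0.333333·0.84 + 0.333333·0.945201 + 0.333333·0.987179 = 0.924127.

0.924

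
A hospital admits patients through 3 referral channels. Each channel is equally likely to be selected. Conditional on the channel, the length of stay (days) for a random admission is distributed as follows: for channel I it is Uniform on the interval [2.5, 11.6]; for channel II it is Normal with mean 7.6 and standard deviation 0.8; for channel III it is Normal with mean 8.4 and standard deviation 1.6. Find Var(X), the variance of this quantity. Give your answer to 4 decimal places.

3.6742

Per component, I: μ=7.05, E[X²]=56.6033; II: μ=7.6, E[X²]=58.4; III: μ=8.4, E[X²]=73.12.
E[X] = 0.333333·7.05 + 0.333333·7.6 + 0.333333·8.4 = 7.68333.
E[X²] = 0.333333·56.6033 + 0.333333·58.4 + 0.333333·73.12 = 62.7078.
Var(X) = E[X²] − (E[X])² = 62.7078 − 59.0336 = 3.67417.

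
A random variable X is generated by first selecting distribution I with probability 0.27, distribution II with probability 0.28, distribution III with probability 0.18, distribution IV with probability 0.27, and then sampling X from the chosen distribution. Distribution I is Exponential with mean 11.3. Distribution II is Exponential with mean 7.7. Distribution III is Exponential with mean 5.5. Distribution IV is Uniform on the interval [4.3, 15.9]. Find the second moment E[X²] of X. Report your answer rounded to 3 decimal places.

For each component E[X²] = Var + (mean)², giving I: 255.38; II: 118.58; III: 60.5; IV: 113.223.
Overall E[X²] = 0.27·255.38 + 0.28·118.58 + 0.18·60.5 + 0.27·113.223 = 143.615.

143.615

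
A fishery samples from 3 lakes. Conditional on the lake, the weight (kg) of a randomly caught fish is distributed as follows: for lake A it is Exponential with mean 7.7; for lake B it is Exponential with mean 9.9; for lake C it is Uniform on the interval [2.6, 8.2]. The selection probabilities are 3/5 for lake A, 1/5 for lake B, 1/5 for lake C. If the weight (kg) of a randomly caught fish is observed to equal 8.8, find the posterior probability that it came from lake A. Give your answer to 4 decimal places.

0.7495

Likelihoods f(8.8 | ·): A: 0.0414164; B: 0.0415265; C: 0.
Posterior ∝ prior × likelihood. Numerator for A: 0.6·0.0414164 = 0.0248499.
Normalizing constant: 0.6·0.0414164 + 0.2·0.0415265 + 0.2·0 = 0.0331552.
P(A | observation) = 0.0248499 / 0.0331552 = 0.749502.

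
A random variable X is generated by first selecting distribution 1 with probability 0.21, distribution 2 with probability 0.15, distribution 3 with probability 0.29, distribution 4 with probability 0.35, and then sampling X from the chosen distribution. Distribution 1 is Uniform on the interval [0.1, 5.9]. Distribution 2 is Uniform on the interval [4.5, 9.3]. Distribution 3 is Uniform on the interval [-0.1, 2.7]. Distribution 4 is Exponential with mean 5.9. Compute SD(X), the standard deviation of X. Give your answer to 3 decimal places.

4.253

Per component, 1: μ=3, E[X²]=11.8033; 2: μ=6.9, E[X²]=49.53; 3: μ=1.3, E[X²]=2.34333; 4: μ=5.9, E[X²]=69.62.
E[X] = 0.21·3 + 0.15·6.9 + 0.29·1.3 + 0.35·5.9 = 4.107.
E[X²] = 0.21·11.8033 + 0.15·49.53 + 0.29·2.34333 + 0.35·69.62 = 34.9548.
Var(X) = E[X²] − (E[X])² = 34.9548 − 16.8674 = 18.0873.
SD(X) = √18.0873 = 4.25292.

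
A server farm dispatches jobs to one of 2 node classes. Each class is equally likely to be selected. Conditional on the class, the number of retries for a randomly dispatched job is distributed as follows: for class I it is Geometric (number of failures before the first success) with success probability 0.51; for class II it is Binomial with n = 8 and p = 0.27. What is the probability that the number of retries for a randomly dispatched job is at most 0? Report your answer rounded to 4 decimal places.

0.2953

Conditional on each class, P(X ≤ 0): I: 0.51; II: 0.080646.
By total probability, P(X ≤ 0) = 0.5·0.51 + 0.5·0.080646 = 0.295323.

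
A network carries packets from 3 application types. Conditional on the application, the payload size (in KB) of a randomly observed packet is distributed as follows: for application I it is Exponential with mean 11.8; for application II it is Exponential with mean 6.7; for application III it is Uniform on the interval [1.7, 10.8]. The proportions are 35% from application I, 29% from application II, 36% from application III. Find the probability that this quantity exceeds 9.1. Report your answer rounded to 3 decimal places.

0.304

Conditional on each application, P(X > 9.1): I: 0.462464; II: 0.257121; III: 0.186813.
By total probability, P(X > 9.1) = 0.35·0.462464 + 0.29·0.257121 + 0.36·0.186813 = 0.30368.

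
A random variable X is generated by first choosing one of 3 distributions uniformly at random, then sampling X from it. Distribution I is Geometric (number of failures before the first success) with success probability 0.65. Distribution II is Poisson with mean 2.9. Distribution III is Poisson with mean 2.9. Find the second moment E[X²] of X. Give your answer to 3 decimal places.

For each component E[X²] = Var + (mean)², giving I: 1.11834; II: 11.31; III: 11.31.
Overall E[X²] = 0.333333·1.11834 + 0.333333·11.31 + 0.333333·11.31 = 7.91278.

7.913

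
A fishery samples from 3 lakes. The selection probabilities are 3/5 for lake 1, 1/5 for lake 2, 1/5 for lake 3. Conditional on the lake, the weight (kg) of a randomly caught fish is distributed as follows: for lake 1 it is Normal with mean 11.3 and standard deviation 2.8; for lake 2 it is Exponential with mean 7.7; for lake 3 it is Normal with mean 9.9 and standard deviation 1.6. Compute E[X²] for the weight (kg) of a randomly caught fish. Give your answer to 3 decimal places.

For each component E[X²] = Var + (mean)², giving 1: 135.53; 2: 118.58; 3: 100.57.
Overall E[X²] = 0.6·135.53 + 0.2·118.58 + 0.2·100.57 = 125.148.

125.148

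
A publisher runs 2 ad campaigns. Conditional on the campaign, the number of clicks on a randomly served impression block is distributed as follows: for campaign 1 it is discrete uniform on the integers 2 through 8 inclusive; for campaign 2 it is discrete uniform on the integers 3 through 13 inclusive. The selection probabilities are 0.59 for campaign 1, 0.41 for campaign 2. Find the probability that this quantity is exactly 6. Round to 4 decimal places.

0.1216

Conditional on each campaign, P(X = 6): 1: 0.142857; 2: 0.0909091.
By total probability, P(X = 6) = 0.59·0.142857 + 0.41·0.0909091 = 0.121558.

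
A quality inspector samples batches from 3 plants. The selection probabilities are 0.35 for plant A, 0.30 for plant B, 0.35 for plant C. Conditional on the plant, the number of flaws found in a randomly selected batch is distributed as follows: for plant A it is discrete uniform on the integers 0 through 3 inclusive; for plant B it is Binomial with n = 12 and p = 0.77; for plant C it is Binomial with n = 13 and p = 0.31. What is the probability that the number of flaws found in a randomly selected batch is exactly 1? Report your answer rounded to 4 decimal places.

Conditional on each plant, P(X = 1): A: 0.25; B: 8.80396e-07; C: 0.0469347.
By total probability, P(X = 1) = 0.35·0.25 + 0.3·8.80396e-07 + 0.35·0.0469347 = 0.103927.

0.1039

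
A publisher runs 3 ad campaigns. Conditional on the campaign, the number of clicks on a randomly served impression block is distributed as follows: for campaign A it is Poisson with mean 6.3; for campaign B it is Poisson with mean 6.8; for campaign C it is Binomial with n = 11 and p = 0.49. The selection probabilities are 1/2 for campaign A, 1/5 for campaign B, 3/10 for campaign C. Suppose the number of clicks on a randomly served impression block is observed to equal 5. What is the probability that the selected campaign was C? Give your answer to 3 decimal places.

0.401

Likelihoods P(X=5 | ·): A: 0.151868; B: 0.134946; C: 0.229638.
Posterior ∝ prior × likelihood. Numerator for C: 0.3·0.229638 = 0.0688913.
Normalizing constant: 0.5·0.151868 + 0.2·0.134946 + 0.3·0.229638 = 0.171815.
P(C | observation) = 0.0688913 / 0.171815 = 0.400963.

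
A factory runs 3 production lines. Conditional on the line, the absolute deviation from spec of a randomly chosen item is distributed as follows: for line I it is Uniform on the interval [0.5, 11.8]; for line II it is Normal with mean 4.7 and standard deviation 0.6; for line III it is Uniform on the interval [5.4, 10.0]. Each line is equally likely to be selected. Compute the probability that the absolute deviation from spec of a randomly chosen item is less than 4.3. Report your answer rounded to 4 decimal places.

0.1963

Conditional on each line, P(X < 4.3): I: 0.336283; II: 0.252493; III: 0.
By total probability, P(X < 4.3) = 0.333333·0.336283 + 0.333333·0.252493 + 0.333333·0 = 0.196259.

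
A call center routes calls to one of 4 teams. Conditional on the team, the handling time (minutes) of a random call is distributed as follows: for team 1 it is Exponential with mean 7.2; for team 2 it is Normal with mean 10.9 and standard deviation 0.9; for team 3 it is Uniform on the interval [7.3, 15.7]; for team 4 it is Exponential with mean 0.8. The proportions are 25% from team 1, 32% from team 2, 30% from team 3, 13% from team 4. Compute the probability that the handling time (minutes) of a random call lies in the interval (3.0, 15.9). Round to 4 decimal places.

Conditional on each team, P(3.0 < X < 15.9): 1: 0.549357; 2: 1; 3: 1; 4: 0.0235177.
By total probability, P(3.0 < X < 15.9) = 0.25·0.549357 + 0.32·1 + 0.3·1 + 0.13·0.0235177 = 0.760397.

0.7604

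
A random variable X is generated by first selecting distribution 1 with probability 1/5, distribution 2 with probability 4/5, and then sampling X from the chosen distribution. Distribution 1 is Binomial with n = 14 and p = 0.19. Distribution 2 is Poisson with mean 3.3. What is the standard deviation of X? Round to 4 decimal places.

Per component, 1: μ=2.66, E[X²]=9.2302; 2: μ=3.3, E[X²]=14.19.
E[X] = 0.2·2.66 + 0.8·3.3 = 3.172.
E[X²] = 0.2·9.2302 + 0.8·14.19 = 13.198.
Var(X) = E[X²] − (E[X])² = 13.198 − 10.0616 = 3.13646.
SD(X) = √3.13646 = 1.771.

1.7710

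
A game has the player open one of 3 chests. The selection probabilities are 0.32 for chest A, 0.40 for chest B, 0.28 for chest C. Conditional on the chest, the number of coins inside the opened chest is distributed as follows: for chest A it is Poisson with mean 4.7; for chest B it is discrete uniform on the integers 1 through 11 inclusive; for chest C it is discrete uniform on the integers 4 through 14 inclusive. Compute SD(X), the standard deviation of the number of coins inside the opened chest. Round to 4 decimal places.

Per component, A: μ=4.7, E[X²]=26.79; B: μ=6, E[X²]=46; C: μ=9, E[X²]=91.
E[X] = 0.32·4.7 + 0.4·6 + 0.28·9 = 6.424.
E[X²] = 0.32·26.79 + 0.4·46 + 0.28·91 = 52.4528.
Var(X) = E[X²] − (E[X])² = 52.4528 − 41.2678 = 11.185.
SD(X) = √11.185 = 3.3444.

3.3444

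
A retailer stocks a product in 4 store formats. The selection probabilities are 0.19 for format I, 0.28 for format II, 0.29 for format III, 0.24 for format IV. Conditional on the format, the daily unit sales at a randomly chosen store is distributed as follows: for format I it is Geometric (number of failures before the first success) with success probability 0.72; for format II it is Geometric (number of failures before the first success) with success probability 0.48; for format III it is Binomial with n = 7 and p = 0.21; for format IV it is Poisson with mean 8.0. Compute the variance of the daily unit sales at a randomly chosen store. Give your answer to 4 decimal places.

Per component, I: μ=0.388889, E[X²]=0.691358; II: μ=1.08333, E[X²]=3.43056; III: μ=1.47, E[X²]=3.3222; IV: μ=8, E[X²]=72.
E[X] = 0.19·0.388889 + 0.28·1.08333 + 0.29·1.47 + 0.24·8 = 2.72352.
E[X²] = 0.19·0.691358 + 0.28·3.43056 + 0.29·3.3222 + 0.24·72 = 19.3354.
Var(X) = E[X²] − (E[X])² = 19.3354 − 7.41757 = 11.9178.

11.9178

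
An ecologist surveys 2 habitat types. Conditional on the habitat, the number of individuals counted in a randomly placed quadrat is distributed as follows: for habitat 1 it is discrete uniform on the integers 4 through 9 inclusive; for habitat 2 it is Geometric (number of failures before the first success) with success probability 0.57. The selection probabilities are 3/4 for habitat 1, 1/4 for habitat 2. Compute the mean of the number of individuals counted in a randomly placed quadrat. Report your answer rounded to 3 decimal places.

5.064

Component means — 1: 6.5; 2: 0.754386.
E[X] = 0.75·6.5 + 0.25·0.754386 = 5.0636.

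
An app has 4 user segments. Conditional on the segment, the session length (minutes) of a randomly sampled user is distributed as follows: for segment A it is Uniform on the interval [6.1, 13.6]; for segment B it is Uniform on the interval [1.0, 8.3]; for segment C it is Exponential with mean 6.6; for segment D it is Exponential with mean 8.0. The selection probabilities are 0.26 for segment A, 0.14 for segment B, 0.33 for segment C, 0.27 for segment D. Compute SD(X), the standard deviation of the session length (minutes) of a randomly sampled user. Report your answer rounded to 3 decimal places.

6.033

Per component, A: μ=9.85, E[X²]=101.71; B: μ=4.65, E[X²]=26.0633; C: μ=6.6, E[X²]=87.12; D: μ=8, E[X²]=128.
E[X] = 0.26·9.85 + 0.14·4.65 + 0.33·6.6 + 0.27·8 = 7.55.
E[X²] = 0.26·101.71 + 0.14·26.0633 + 0.33·87.12 + 0.27·128 = 93.4031.
Var(X) = E[X²] − (E[X])² = 93.4031 − 57.0025 = 36.4006.
SD(X) = √36.4006 = 6.03329.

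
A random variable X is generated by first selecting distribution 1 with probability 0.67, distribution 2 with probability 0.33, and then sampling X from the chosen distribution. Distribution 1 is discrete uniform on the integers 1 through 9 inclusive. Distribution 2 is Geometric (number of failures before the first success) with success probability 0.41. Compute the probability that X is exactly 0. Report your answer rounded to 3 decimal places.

0.135

Conditional on each component, P(X = 0): 1: 0; 2: 0.41.
By total probability, P(X = 0) = 0.67·0 + 0.33·0.41 = 0.1353.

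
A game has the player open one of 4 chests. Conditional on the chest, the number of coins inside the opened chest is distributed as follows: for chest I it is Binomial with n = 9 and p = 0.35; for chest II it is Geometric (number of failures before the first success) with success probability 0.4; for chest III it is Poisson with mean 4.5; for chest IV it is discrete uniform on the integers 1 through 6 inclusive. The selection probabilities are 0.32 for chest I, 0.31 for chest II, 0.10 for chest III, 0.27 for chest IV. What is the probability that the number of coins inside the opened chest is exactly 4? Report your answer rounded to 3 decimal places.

Conditional on each chest, P(X = 4): I: 0.219386; II: 0.05184; III: 0.189808; IV: 0.166667.
By total probability, P(X = 4) = 0.32·0.219386 + 0.31·0.05184 + 0.1·0.189808 + 0.27·0.166667 = 0.150255.

0.150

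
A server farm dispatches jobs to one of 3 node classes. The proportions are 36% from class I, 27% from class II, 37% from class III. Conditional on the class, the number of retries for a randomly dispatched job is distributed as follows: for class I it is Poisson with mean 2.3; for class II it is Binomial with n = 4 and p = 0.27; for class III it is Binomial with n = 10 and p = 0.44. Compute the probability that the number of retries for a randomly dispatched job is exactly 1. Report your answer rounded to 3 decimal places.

Conditional on each class, P(X = 1): I: 0.230595; II: 0.420138; III: 0.0238311.
By total probability, P(X = 1) = 0.36·0.230595 + 0.27·0.420138 + 0.37·0.0238311 = 0.205269.

0.205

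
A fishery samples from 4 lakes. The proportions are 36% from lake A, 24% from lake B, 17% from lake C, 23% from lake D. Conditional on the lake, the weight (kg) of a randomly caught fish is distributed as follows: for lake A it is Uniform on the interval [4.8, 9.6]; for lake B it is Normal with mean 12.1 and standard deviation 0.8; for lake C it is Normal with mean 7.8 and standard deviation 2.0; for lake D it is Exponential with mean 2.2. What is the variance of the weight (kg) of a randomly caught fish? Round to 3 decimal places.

Per component, A: μ=7.2, E[X²]=53.76; B: μ=12.1, E[X²]=147.05; C: μ=7.8, E[X²]=64.84; D: μ=2.2, E[X²]=9.68.
E[X] = 0.36·7.2 + 0.24·12.1 + 0.17·7.8 + 0.23·2.2 = 7.328.
E[X²] = 0.36·53.76 + 0.24·147.05 + 0.17·64.84 + 0.23·9.68 = 67.8948.
Var(X) = E[X²] − (E[X])² = 67.8948 − 53.6996 = 14.1952.

14.195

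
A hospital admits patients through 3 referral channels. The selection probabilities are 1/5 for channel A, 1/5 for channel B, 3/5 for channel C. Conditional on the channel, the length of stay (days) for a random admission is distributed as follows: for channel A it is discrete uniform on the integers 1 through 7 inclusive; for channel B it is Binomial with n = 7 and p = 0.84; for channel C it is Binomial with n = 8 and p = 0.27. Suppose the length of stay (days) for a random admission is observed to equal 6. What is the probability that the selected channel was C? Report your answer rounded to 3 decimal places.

Likelihoods P(X=6 | ·): A: 0.142857; B: 0.393454; C: 0.00578078.
Posterior ∝ prior × likelihood. Numerator for C: 0.6·0.00578078 = 0.00346847.
Normalizing constant: 0.2·0.142857 + 0.2·0.393454 + 0.6·0.00578078 = 0.110731.
P(C | observation) = 0.00346847 / 0.110731 = 0.0313235.

0.031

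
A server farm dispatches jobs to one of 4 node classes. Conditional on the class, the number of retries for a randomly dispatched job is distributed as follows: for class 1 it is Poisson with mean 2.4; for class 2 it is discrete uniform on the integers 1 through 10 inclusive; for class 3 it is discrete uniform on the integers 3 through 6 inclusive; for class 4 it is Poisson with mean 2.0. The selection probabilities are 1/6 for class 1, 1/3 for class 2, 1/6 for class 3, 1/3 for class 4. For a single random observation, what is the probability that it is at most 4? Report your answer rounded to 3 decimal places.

0.683

Conditional on each class, P(X ≤ 4): 1: 0.904131; 2: 0.4; 3: 0.5; 4: 0.947347.
By total probability, P(X ≤ 4) = 0.166667·0.904131 + 0.333333·0.4 + 0.166667·0.5 + 0.333333·0.947347 = 0.683138.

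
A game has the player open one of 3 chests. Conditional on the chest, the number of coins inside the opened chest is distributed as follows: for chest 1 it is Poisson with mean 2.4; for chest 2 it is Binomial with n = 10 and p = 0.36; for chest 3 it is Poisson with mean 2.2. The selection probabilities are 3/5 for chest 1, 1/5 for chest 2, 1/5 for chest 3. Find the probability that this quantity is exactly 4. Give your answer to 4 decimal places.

Conditional on each chest, P(X = 4): 1: 0.125408; 2: 0.242387; 3: 0.108151.
By total probability, P(X = 4) = 0.6·0.125408 + 0.2·0.242387 + 0.2·0.108151 = 0.145353.

0.1454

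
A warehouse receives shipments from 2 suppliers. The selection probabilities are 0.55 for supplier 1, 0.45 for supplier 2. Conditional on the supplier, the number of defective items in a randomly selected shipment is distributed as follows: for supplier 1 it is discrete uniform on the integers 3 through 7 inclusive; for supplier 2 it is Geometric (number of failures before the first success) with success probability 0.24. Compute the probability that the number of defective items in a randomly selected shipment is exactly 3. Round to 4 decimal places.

Conditional on each supplier, P(X = 3): 1: 0.2; 2: 0.105354.
By total probability, P(X = 3) = 0.55·0.2 + 0.45·0.105354 = 0.157409.

0.1574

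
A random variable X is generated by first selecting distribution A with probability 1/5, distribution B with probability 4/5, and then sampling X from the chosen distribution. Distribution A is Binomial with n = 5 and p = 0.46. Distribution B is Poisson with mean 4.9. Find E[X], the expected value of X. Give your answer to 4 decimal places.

4.3800

Component means — A: 2.3; B: 4.9.
E[X] = 0.2·2.3 + 0.8·4.9 = 4.38.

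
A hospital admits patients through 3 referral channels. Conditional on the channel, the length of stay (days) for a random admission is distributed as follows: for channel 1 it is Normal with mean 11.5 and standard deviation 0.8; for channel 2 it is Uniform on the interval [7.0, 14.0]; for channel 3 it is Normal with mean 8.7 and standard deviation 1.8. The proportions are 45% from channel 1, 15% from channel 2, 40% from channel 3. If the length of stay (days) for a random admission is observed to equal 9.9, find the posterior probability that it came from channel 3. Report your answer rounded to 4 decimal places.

0.5781

Likelihoods f(9.9 | ·): 1: 0.0674887; 2: 0.142857; 3: 0.177471.
Posterior ∝ prior × likelihood. Numerator for 3: 0.4·0.177471 = 0.0709884.
Normalizing constant: 0.45·0.0674887 + 0.15·0.142857 + 0.4·0.177471 = 0.122787.
P(3 | observation) = 0.0709884 / 0.122787 = 0.578143.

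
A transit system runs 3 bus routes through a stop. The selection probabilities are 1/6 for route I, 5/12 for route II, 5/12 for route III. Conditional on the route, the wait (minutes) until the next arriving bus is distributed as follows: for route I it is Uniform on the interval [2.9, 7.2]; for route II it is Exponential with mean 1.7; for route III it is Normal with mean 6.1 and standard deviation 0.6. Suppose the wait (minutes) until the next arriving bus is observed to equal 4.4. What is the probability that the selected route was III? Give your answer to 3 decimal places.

0.080

Likelihoods f(4.4 | ·): I: 0.232558; II: 0.0442074; III: 0.0120102.
Posterior ∝ prior × likelihood. Numerator for III: 0.416667·0.0120102 = 0.00500424.
Normalizing constant: 0.166667·0.232558 + 0.416667·0.0442074 + 0.416667·0.0120102 = 0.0621837.
P(III | observation) = 0.00500424 / 0.0621837 = 0.0804751.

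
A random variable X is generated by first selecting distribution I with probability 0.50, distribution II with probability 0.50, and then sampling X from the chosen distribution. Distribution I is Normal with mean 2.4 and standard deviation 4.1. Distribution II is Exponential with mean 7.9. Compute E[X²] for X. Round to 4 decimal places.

For each component E[X²] = Var + (mean)², giving I: 22.57; II: 124.82.
Overall E[X²] = 0.5·22.57 + 0.5·124.82 = 73.695.

73.6950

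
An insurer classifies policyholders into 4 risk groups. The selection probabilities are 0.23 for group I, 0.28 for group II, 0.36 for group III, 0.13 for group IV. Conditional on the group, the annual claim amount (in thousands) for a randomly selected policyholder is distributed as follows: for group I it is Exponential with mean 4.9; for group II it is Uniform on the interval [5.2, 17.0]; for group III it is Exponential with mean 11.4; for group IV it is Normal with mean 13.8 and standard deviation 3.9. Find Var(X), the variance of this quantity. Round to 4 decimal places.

66.4203

Per component, I: μ=4.9, E[X²]=48.02; II: μ=11.1, E[X²]=134.813; III: μ=11.4, E[X²]=259.92; IV: μ=13.8, E[X²]=205.65.
E[X] = 0.23·4.9 + 0.28·11.1 + 0.36·11.4 + 0.13·13.8 = 10.133.
E[X²] = 0.23·48.02 + 0.28·134.813 + 0.36·259.92 + 0.13·205.65 = 169.098.
Var(X) = E[X²] − (E[X])² = 169.098 − 102.678 = 66.4203.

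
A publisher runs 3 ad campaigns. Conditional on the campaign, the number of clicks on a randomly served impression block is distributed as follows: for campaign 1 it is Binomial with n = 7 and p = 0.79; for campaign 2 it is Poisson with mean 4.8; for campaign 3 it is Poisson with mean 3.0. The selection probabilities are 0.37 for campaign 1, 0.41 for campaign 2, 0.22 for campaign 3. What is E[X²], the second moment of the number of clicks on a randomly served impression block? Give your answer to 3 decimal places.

For each component E[X²] = Var + (mean)², giving 1: 31.7422; 2: 27.84; 3: 12.
Overall E[X²] = 0.37·31.7422 + 0.41·27.84 + 0.22·12 = 25.799.

25.799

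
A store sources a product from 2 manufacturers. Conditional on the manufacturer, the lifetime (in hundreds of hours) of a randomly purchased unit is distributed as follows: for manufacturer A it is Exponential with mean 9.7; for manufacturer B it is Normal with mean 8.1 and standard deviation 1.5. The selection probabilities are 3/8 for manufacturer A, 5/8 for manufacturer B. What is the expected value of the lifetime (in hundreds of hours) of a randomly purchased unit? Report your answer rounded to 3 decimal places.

Component means — A: 9.7; B: 8.1.
E[X] = 0.375·9.7 + 0.625·8.1 = 8.7.

8.700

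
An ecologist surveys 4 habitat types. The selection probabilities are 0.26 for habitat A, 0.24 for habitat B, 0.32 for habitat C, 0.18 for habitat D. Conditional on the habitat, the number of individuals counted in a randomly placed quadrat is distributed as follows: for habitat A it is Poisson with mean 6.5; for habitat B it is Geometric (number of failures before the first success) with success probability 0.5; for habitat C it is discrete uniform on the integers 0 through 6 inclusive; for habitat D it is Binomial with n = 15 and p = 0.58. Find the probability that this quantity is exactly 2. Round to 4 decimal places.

0.0841

Conditional on each habitat, P(X = 2): A: 0.0317602; B: 0.125; C: 0.142857; D: 0.000446978.
By total probability, P(X = 2) = 0.26·0.0317602 + 0.24·0.125 + 0.32·0.142857 + 0.18·0.000446978 = 0.0840524.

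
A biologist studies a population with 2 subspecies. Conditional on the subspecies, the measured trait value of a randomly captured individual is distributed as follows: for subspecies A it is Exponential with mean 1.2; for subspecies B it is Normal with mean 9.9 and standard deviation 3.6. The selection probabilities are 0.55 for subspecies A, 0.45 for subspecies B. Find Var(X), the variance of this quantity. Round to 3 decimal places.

Per component, A: μ=1.2, E[X²]=2.88; B: μ=9.9, E[X²]=110.97.
E[X] = 0.55·1.2 + 0.45·9.9 = 5.115.
E[X²] = 0.55·2.88 + 0.45·110.97 = 51.5205.
Var(X) = E[X²] − (E[X])² = 51.5205 − 26.1632 = 25.3573.

25.357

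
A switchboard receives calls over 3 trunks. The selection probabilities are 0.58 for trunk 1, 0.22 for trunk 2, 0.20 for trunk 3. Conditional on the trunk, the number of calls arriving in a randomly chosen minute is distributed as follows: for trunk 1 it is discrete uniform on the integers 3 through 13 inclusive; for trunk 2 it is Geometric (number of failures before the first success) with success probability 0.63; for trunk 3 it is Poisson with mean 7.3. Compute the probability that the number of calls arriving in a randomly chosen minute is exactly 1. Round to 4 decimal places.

0.0523

Conditional on each trunk, P(X = 1): 1: 0; 2: 0.2331; 3: 0.00493143.
By total probability, P(X = 1) = 0.58·0 + 0.22·0.2331 + 0.2·0.00493143 = 0.0522683.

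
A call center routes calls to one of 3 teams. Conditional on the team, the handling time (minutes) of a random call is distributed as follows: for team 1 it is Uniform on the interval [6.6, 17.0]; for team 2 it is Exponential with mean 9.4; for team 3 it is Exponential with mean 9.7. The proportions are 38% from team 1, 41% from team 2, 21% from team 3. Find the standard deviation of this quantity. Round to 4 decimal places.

7.7890

Per component, 1: μ=11.8, E[X²]=148.253; 2: μ=9.4, E[X²]=176.72; 3: μ=9.7, E[X²]=188.18.
E[X] = 0.38·11.8 + 0.41·9.4 + 0.21·9.7 = 10.375.
E[X²] = 0.38·148.253 + 0.41·176.72 + 0.21·188.18 = 168.309.
Var(X) = E[X²] − (E[X])² = 168.309 − 107.641 = 60.6686.
SD(X) = √60.6686 = 7.78901.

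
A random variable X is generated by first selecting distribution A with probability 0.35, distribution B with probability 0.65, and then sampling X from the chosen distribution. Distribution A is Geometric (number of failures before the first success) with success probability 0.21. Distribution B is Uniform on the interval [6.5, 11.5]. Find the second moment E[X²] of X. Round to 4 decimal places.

65.2272

For each component E[X²] = Var + (mean)², giving A: 32.0658; B: 83.0833.
Overall E[X²] = 0.35·32.0658 + 0.65·83.0833 = 65.2272.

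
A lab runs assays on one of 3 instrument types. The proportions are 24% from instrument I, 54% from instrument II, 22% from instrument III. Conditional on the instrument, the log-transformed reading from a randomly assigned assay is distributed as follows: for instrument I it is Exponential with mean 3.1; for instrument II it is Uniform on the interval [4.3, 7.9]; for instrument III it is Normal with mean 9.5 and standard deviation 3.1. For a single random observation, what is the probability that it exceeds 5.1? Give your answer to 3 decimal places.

Conditional on each instrument, P(X > 5.1): I: 0.192981; II: 0.777778; III: 0.922102.
By total probability, P(X > 5.1) = 0.24·0.192981 + 0.54·0.777778 + 0.22·0.922102 = 0.669178.

0.669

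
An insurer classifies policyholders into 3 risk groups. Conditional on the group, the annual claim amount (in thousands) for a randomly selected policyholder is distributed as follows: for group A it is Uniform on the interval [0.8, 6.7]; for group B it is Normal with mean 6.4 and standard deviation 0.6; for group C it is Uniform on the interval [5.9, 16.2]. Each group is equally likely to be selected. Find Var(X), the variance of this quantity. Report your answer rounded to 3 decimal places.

13.138

Per component, A: μ=3.75, E[X²]=16.9633; B: μ=6.4, E[X²]=41.32; C: μ=11.05, E[X²]=130.943.
E[X] = 0.333333·3.75 + 0.333333·6.4 + 0.333333·11.05 = 7.06667.
E[X²] = 0.333333·16.9633 + 0.333333·41.32 + 0.333333·130.943 = 63.0756.
Var(X) = E[X²] − (E[X])² = 63.0756 − 49.9378 = 13.1378.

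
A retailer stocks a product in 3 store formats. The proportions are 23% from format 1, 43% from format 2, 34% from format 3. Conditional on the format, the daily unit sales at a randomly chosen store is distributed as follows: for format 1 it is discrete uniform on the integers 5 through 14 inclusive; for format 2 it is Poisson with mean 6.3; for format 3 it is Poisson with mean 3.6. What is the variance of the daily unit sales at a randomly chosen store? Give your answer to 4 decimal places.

Per component, 1: μ=9.5, E[X²]=98.5; 2: μ=6.3, E[X²]=45.99; 3: μ=3.6, E[X²]=16.56.
E[X] = 0.23·9.5 + 0.43·6.3 + 0.34·3.6 = 6.118.
E[X²] = 0.23·98.5 + 0.43·45.99 + 0.34·16.56 = 48.0611.
Var(X) = E[X²] − (E[X])² = 48.0611 − 37.4299 = 10.6312.

10.6312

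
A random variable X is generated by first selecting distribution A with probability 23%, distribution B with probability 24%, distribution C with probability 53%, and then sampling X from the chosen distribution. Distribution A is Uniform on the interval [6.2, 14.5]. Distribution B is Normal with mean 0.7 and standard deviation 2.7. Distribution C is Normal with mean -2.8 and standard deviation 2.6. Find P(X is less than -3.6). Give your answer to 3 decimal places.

Conditional on each component, P(X < -3.6): A: 0; B: 0.0556258; C: 0.379158.
By total probability, P(X < -3.6) = 0.23·0 + 0.24·0.0556258 + 0.53·0.379158 = 0.214304.

0.214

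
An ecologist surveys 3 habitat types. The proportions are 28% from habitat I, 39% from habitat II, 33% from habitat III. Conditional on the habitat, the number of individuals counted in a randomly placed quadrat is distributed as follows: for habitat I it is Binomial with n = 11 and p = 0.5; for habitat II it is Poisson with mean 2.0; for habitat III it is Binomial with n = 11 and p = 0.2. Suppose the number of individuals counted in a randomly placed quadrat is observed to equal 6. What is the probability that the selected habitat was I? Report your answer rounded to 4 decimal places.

0.8890

Likelihoods P(X=6 | ·): I: 0.225586; II: 0.0120298; III: 0.00968884.
Posterior ∝ prior × likelihood. Numerator for I: 0.28·0.225586 = 0.0631641.
Normalizing constant: 0.28·0.225586 + 0.39·0.0120298 + 0.33·0.00968884 = 0.071053.
P(I | observation) = 0.0631641 / 0.071053 = 0.888971.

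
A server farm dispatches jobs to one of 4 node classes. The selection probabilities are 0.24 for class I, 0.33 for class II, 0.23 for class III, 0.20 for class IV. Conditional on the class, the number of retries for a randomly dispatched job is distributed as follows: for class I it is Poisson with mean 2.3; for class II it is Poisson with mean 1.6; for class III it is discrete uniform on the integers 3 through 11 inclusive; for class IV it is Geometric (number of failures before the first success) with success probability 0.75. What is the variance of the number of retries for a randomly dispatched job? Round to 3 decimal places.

Per component, I: μ=2.3, E[X²]=7.59; II: μ=1.6, E[X²]=4.16; III: μ=7, E[X²]=55.6667; IV: μ=0.333333, E[X²]=0.555556.
E[X] = 0.24·2.3 + 0.33·1.6 + 0.23·7 + 0.2·0.333333 = 2.75667.
E[X²] = 0.24·7.59 + 0.33·4.16 + 0.23·55.6667 + 0.2·0.555556 = 16.1088.
Var(X) = E[X²] − (E[X])² = 16.1088 − 7.59921 = 8.50963.

8.510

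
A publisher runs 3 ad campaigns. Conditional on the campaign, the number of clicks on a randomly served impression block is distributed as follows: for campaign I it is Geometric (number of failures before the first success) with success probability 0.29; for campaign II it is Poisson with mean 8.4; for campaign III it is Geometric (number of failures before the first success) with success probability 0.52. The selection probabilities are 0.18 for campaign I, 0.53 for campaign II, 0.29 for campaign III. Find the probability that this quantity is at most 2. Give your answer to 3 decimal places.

0.379

Conditional on each campaign, P(X ≤ 2): I: 0.642089; II: 0.0100471; III: 0.889408.
By total probability, P(X ≤ 2) = 0.18·0.642089 + 0.53·0.0100471 + 0.29·0.889408 = 0.378829.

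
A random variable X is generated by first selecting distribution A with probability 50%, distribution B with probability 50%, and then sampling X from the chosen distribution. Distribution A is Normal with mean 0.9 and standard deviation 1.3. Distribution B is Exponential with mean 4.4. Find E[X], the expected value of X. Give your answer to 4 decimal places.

Component means — A: 0.9; B: 4.4.
E[X] = 0.5·0.9 + 0.5·4.4 = 2.65.

2.6500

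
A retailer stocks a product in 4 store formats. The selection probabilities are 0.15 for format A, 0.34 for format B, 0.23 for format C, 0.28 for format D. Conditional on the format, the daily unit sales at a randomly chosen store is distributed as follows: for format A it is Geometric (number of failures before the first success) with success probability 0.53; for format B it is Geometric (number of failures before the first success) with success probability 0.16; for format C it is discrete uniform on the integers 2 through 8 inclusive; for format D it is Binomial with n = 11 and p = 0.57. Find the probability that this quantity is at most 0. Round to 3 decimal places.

Conditional on each format, P(X ≤ 0): A: 0.53; B: 0.16; C: 0; D: 9.29294e-05.
By total probability, P(X ≤ 0) = 0.15·0.53 + 0.34·0.16 + 0.23·0 + 0.28·9.29294e-05 = 0.133926.

0.134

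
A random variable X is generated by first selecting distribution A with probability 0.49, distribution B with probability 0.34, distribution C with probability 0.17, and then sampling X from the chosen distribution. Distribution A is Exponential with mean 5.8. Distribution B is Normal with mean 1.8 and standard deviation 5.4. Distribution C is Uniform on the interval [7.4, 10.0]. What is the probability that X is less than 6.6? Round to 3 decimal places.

Conditional on each component, P(X < 6.6): A: 0.679519; B: 0.812969; C: 0.
By total probability, P(X < 6.6) = 0.49·0.679519 + 0.34·0.812969 + 0.17·0 = 0.609373.

0.609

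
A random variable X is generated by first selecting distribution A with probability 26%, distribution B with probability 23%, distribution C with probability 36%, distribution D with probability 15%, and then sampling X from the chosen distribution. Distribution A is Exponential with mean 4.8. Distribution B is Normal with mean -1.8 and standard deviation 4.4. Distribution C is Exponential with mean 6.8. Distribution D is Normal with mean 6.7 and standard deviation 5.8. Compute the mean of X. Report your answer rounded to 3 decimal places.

4.287

Component means — A: 4.8; B: -1.8; C: 6.8; D: 6.7.
E[X] = 0.26·4.8 + 0.23·-1.8 + 0.36·6.8 + 0.15·6.7 = 4.287.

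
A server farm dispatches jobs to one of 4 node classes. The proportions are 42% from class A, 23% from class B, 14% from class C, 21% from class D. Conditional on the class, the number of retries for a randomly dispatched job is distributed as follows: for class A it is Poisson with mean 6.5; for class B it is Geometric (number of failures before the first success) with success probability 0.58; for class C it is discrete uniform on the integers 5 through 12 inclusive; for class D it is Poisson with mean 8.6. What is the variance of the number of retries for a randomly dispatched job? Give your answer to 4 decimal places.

14.3482

Per component, A: μ=6.5, E[X²]=48.75; B: μ=0.724138, E[X²]=1.77289; C: μ=8.5, E[X²]=77.5; D: μ=8.6, E[X²]=82.56.
E[X] = 0.42·6.5 + 0.23·0.724138 + 0.14·8.5 + 0.21·8.6 = 5.89255.
E[X²] = 0.42·48.75 + 0.23·1.77289 + 0.14·77.5 + 0.21·82.56 = 49.0704.
Var(X) = E[X²] − (E[X])² = 49.0704 − 34.7222 = 14.3482.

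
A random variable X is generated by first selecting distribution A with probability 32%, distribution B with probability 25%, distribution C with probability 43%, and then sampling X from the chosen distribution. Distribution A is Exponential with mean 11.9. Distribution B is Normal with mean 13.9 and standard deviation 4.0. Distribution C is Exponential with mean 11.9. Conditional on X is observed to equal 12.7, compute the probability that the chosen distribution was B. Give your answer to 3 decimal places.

0.524

Likelihoods f(12.7 | ·): A: 0.0289043; B: 0.095347; C: 0.0289043.
Posterior ∝ prior × likelihood. Numerator for B: 0.25·0.095347 = 0.0238367.
Normalizing constant: 0.32·0.0289043 + 0.25·0.095347 + 0.43·0.0289043 = 0.045515.
P(B | observation) = 0.0238367 / 0.045515 = 0.523712.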